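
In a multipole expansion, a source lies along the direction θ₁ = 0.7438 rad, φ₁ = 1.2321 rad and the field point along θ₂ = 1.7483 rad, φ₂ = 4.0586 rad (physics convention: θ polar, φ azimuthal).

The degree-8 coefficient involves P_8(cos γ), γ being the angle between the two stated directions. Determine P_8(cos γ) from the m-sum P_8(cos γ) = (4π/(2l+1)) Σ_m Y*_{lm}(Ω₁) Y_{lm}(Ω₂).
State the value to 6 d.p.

Expand P_8 via completeness: Σ_{m} conj(Y_{8,m}) at Ω₁ times Y_{8,m} at Ω₂ —
  m=-8: Y*=-0.02068 - 0.00953j  Y=0.22481 - 0.39454j  product -0.00841 + 0.00601j
  m=-7: Y*=-0.06896 + 0.07101j  Y=0.32284 - 0.04413j  product -0.01913 + 0.02597j
  m=-6: Y*=0.11502 + 0.23134j  Y=-0.12939 - 0.12829j  product 0.01480 - 0.04469j
  m=-5: Y*=0.43300 - 0.05339j  Y=0.04266 - 0.33319j  product 0.00068 - 0.14655j
  m=-4: Y*=0.09117 - 0.41549j  Y=-0.06934 + 0.04029j  product 0.01042 + 0.03248j
  m=-3: Y*=-0.06063 - 0.03757j  Y=-0.30291 - 0.12471j  product 0.01368 + 0.01894j
  m=-2: Y*=0.27142 - 0.21832j  Y=0.00860 + 0.03192j  product 0.00930 + 0.00679j
  m=-1: Y*=-0.08315 - 0.23604j  Y=-0.19518 + 0.25474j  product 0.07636 + 0.02489j
  m=+0: Y*=0.27934 + 0.00000j  Y=0.01903 + 0.00000j  product 0.00532 + 0.00000j
  m=+1: Y*=0.08315 - 0.23604j  Y=0.19518 + 0.25474j  product 0.07636 - 0.02489j
  m=+2: Y*=0.27142 + 0.21832j  Y=0.00860 - 0.03192j  product 0.00930 - 0.00679j
  m=+3: Y*=0.06063 - 0.03757j  Y=0.30291 - 0.12471j  product 0.01368 - 0.01894j
  m=+4: Y*=0.09117 + 0.41549j  Y=-0.06934 - 0.04029j  product 0.01042 - 0.03248j
  m=+5: Y*=-0.43300 - 0.05339j  Y=-0.04266 - 0.33319j  product 0.00068 + 0.14655j
  m=+6: Y*=0.11502 - 0.23134j  Y=-0.12939 + 0.12829j  product 0.01480 + 0.04469j
  m=+7: Y*=0.06896 + 0.07101j  Y=-0.32284 - 0.04413j  product -0.01913 - 0.02597j
  m=+8: Y*=-0.02068 + 0.00953j  Y=0.22481 + 0.39454j  product -0.00841 - 0.00601j
Accumulated sum 0.20073 + 0.00000j; after 4π/(2l+1) scaling, 0.14838 + 0.00000j ⇒ P_8 = 0.148376

0.148376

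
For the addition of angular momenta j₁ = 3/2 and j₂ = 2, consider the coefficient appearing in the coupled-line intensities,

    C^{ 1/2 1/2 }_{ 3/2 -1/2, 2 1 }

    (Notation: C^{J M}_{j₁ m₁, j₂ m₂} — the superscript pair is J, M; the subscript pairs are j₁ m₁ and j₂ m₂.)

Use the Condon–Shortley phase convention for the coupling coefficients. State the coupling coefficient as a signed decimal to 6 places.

+√(3/10) = +0.547723

√[2·3!0!1!/5! · 1!2!3!1!1!0!] = √(6/5)
  +(−1)^2/∏(2,1,0,1,0,0)! = 1/2  (running 1/2)
⟨..|..⟩ = √(6/5)·(1/2) = +0.547723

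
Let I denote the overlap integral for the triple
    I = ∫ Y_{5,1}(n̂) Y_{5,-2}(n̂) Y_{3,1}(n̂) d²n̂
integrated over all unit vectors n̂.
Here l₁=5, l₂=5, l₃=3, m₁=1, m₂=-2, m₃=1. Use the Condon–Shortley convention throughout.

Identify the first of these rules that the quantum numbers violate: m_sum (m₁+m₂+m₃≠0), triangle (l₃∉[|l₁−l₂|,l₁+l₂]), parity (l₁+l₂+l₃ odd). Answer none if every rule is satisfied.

Σmᵢ = 0  ✓
l₃∈[|l₁−l₂|,l₁+l₂]=[0,10], have l₃=3  ✓
Σlᵢ = 13 ⇒ odd  ✗

parity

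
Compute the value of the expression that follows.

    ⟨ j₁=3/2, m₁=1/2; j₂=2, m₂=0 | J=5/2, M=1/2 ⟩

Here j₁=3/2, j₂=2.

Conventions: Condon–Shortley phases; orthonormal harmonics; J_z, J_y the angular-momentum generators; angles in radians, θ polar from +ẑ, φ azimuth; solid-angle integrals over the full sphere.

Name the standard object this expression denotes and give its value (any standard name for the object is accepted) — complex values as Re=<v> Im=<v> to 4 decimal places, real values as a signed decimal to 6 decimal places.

Clebsch–Gordan coefficient, +√(3/35) ≈ +0.292770

This is a Clebsch–Gordan (vector-coupling) coefficient.
triangle: 1!*2!*3!/7! = 12/5040
(j±m)!: 2!*1!*2!*2!*3!*2! = 96
prefactor² = (2J+1)*Δ*N² = 48/35
  k=0: +1/(0!*1!*1!*2!*1!*1!) = 1/2
  k=1: −1/(1!*0!*0!*1!*2!*2!) = -1/4
Σ = 1/4  ⇒  CG² = 48/35*(1/4)² = 3/35
CG = +√(3/35) = +0.292770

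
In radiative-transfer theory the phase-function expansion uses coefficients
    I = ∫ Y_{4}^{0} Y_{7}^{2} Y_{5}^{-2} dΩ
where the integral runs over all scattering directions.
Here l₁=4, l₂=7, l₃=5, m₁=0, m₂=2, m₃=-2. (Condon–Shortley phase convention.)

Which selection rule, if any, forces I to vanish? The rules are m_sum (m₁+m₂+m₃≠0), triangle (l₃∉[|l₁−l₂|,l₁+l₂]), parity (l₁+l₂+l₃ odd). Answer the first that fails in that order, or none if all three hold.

none

Σmᵢ = 0  ✓
l₃∈[|l₁−l₂|,l₁+l₂]=[3,11], have l₃=5  ✓
Σlᵢ = 16 ⇒ even  ✓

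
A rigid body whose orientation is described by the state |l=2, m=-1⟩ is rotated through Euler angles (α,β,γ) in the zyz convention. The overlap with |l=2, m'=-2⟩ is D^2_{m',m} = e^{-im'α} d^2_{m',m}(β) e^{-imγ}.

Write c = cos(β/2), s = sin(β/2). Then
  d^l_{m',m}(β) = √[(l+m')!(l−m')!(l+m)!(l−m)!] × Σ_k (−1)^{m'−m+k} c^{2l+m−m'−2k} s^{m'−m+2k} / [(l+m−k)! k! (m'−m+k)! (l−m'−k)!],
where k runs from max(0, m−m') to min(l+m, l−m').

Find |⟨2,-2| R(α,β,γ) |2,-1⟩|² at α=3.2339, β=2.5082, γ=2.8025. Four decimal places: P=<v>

Split into d^2_{-2,-1}(β=2.5082) × two z-phases.
With c≡cos(β/2)=0.311429 and s≡sin(β/2)=0.950269, N=[1·24·1·6]^{1/2}=12.000000
k: max(0,(-1)−(-2))=1 … min(2+(-1),2−(-2))=1
  k=1: (−1)^0·12.0000/(6)·0.3114^3·0.9503^1 = +0.057405
d^2_{-2,-1}(2.5082) = +0.057405
|D^2_{-2,-1}|² = |d^2_{-2,-1}(β)|² = (+0.057405)² = 0.003295 (the z-rotation phases have unit modulus)

P=0.0033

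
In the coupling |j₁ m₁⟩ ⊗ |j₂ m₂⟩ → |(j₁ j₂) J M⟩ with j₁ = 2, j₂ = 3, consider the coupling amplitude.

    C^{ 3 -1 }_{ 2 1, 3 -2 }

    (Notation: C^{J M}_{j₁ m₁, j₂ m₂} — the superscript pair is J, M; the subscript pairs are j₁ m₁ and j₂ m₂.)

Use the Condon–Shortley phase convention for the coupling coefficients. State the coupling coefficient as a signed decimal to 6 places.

√[7·2!2!4!/9! · 3!1!1!5!2!4!] = √(64)
  +(−1)^0/∏(0,2,1,1,1,3)! = 1/12  (running 1/12)
  +(−1)^1/∏(1,1,0,0,2,4)! = -1/48  (running 1/16)
⟨..|..⟩ = √(64)·(1/16) = +0.500000

+0.500000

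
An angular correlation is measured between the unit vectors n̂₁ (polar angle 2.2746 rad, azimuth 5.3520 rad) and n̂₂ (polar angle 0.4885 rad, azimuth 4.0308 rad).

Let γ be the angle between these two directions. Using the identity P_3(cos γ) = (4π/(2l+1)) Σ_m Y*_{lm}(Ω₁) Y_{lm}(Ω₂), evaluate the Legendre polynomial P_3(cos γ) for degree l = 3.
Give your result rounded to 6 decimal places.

0.442790

Addition theorem: P_3(cos γ) = (4π/7) Σ_m Y*_{lm}(Ω₁) Y_{lm}(Ω₂), m = −3…3:
  term(m=-3) = -0.005428-0.005840i   from Y*(Ω₁)=-0.173797-0.063054i, Y(Ω₂)=+0.038371+0.019683i
  term(m=-2) = +0.067079-0.036575i   from Y*(Ω₁)=+0.110499+0.368174i, Y(Ω₂)=-0.040970-0.194491i
  term(m=-1) = +0.029269+0.114819i   from Y*(Ω₁)=+0.160865-0.216234i, Y(Ω₂)=-0.276995+0.341424i
  term(m=+0) = +0.064812+0.000000i   from Y*(Ω₁)=+0.218830-0.000000i, Y(Ω₂)=+0.296174+0.000000i
  term(m=+1) = +0.029269-0.114819i   from Y*(Ω₁)=-0.160865-0.216234i, Y(Ω₂)=+0.276995+0.341424i
  term(m=+2) = +0.067079+0.036575i   from Y*(Ω₁)=+0.110499-0.368174i, Y(Ω₂)=-0.040970+0.194491i
  term(m=+3) = -0.005428+0.005840i   from Y*(Ω₁)=+0.173797-0.063054i, Y(Ω₂)=-0.038371+0.019683i
Accumulated sum +0.246653+0.000000i; after 4π/(2l+1) scaling, +0.442790+0.000000i ⇒ P_3 = 0.442790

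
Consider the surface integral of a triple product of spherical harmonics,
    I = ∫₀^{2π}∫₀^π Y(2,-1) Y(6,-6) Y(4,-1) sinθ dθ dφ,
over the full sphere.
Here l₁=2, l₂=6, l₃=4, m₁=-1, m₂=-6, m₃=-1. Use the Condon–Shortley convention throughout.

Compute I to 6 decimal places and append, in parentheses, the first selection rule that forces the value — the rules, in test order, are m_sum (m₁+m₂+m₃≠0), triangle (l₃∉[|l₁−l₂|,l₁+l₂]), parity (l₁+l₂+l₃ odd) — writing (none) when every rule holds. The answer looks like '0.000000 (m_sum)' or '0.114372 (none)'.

m-sum = -1 − 6 − 1 = -8 ≠ 0 ⇒ I = 0

0.000000 (m_sum)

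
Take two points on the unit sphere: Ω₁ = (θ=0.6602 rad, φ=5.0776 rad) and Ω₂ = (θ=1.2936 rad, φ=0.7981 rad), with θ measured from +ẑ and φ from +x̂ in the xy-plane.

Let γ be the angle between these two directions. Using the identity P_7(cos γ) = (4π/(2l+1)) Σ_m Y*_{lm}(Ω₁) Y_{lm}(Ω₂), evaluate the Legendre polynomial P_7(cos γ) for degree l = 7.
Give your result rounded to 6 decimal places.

Expand P_7 via completeness: Σ_{m} conj(Y_{7,m}) at Ω₁ times Y_{7,m} at Ω₂ —
  term(m=-7) = 0.00069 - 0.00617j   from Y*(Ω₁)=-0.00901 - 0.01360j, Y(Ω₂)=0.29210 + 0.24428j
  term(m=-6) = 0.02727 + 0.01650j   from Y*(Ω₁)=0.04571 - 0.06397j, Y(Ω₂)=0.03086 + 0.40420j
  term(m=-5) = 0.00150 - 0.00101j   from Y*(Ω₁)=0.21901 + 0.05715j, Y(Ω₂)=0.00528 - 0.00599j
  term(m=-4) = 0.02336 + 0.14407j   from Y*(Ω₁)=0.04598 + 0.41652j, Y(Ω₂)=0.34784 - 0.01769j
  term(m=-3) = -0.04826 - 0.01347j   from Y*(Ω₁)=-0.39675 + 0.20412j, Y(Ω₂)=0.08237 + 0.07632j
  term(m=-2) = -0.01835 + 0.02157j   from Y*(Ω₁)=-0.07041 - 0.06306j, Y(Ω₂)=-0.00761 - 0.29952j
  term(m=-1) = 0.02353 + 0.05091j   from Y*(Ω₁)=-0.12967 + 0.33913j, Y(Ω₂)=0.10782 - 0.11060j
  term(m=+0) = 0.06152 + 0.00000j   from Y*(Ω₁)=-0.21779 + 0.00000j, Y(Ω₂)=-0.28247 + 0.00000j
  term(m=+1) = 0.02353 - 0.05091j   from Y*(Ω₁)=0.12967 + 0.33913j, Y(Ω₂)=-0.10782 - 0.11060j
  term(m=+2) = -0.01835 - 0.02157j   from Y*(Ω₁)=-0.07041 + 0.06306j, Y(Ω₂)=-0.00761 + 0.29952j
  term(m=+3) = -0.04826 + 0.01347j   from Y*(Ω₁)=0.39675 + 0.20412j, Y(Ω₂)=-0.08237 + 0.07632j
  term(m=+4) = 0.02336 - 0.14407j   from Y*(Ω₁)=0.04598 - 0.41652j, Y(Ω₂)=0.34784 + 0.01769j
  term(m=+5) = 0.00150 + 0.00101j   from Y*(Ω₁)=-0.21901 + 0.05715j, Y(Ω₂)=-0.00528 - 0.00599j
  term(m=+6) = 0.02727 - 0.01650j   from Y*(Ω₁)=0.04571 + 0.06397j, Y(Ω₂)=0.03086 - 0.40420j
  term(m=+7) = 0.00069 + 0.00617j   from Y*(Ω₁)=0.00901 - 0.01360j, Y(Ω₂)=-0.29210 + 0.24428j
Accumulated sum 0.08098 + 0.00000j; after 4π/(2l+1) scaling, 0.06784 + 0.00000j ⇒ P_7 = 0.067843

0.067843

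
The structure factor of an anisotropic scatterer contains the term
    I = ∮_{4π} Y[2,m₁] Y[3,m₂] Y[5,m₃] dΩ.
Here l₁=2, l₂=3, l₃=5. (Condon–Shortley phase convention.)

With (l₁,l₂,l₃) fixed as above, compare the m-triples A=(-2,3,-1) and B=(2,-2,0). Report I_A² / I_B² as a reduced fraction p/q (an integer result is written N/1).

Shared (l₁,l₂,l₃)=(2,3,5): N and (l;000)² cancel in I_A²/I_B².
A: Δ = 0!·4!·6!/11! = 1/2310; Racah Σ t=0..0: t=0:+1/17280 = 1/17280; ⇒ 3j(2 3 5; -2 3 -1)² = 1/2310, sgn +1
B: Δ = 0!·4!·6!/11! = 1/2310; Racah Σ t=0..0: t=0:+1/2880 = 1/2880; ⇒ 3j(2 3 5; 2 -2 0)² = 1/462, sgn -1
I_A²/I_B² = (1/2310)/(1/462) = 1/5

1/5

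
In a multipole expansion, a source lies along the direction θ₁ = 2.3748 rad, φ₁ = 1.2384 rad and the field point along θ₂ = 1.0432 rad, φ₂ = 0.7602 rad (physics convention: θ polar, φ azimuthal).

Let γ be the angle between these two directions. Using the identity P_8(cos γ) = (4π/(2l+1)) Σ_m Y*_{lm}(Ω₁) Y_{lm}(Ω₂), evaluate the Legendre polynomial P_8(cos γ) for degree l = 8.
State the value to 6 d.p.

Addition theorem: P_8(cos γ) = (4π/17) Σ_m Y*_{lm}(Ω₁) Y_{lm}(Ω₂), m = −8…8:
  term(m=-8) = -0.00343 - 0.00280j   from Y*(Ω₁)=-0.02452 - 0.01284j, Y(Ω₂)=0.15685 + 0.03205j
  term(m=-7) = 0.04198 + 0.00876j   from Y*(Ω₁)=0.08362 - 0.07884j, Y(Ω₂)=0.21345 + 0.30604j
  term(m=-6) = -0.12032 + 0.03361j   from Y*(Ω₁)=0.11701 + 0.25952j, Y(Ω₂)=-0.06609 + 0.43381j
  term(m=-5) = 0.05203 - 0.04853j   from Y*(Ω₁)=-0.44811 + 0.04097j, Y(Ω₂)=-0.12496 + 0.09686j
  term(m=-4) = 0.03504 - 0.09842j   from Y*(Ω₁)=0.09360 - 0.38048j, Y(Ω₂)=0.26526 + 0.02683j
  term(m=-3) = 0.00005 + 0.00034j   from Y*(Ω₁)=0.00094 + 0.00061j, Y(Ω₂)=0.20048 + 0.23334j
  term(m=-2) = -0.02617 - 0.03710j   from Y*(Ω₁)=0.29336 - 0.22994j, Y(Ω₂)=0.00614 - 0.12166j
  term(m=-1) = 0.05495 + 0.02848j   from Y*(Ω₁)=0.06071 + 0.17586j, Y(Ω₂)=0.24108 - 0.22922j
  term(m=+0) = -0.02397 + 0.00000j   from Y*(Ω₁)=0.32201 + 0.00000j, Y(Ω₂)=-0.07442 + 0.00000j
  term(m=+1) = 0.05495 - 0.02848j   from Y*(Ω₁)=-0.06071 + 0.17586j, Y(Ω₂)=-0.24108 - 0.22922j
  term(m=+2) = -0.02617 + 0.03710j   from Y*(Ω₁)=0.29336 + 0.22994j, Y(Ω₂)=0.00614 + 0.12166j
  term(m=+3) = 0.00005 - 0.00034j   from Y*(Ω₁)=-0.00094 + 0.00061j, Y(Ω₂)=-0.20048 + 0.23334j
  term(m=+4) = 0.03504 + 0.09842j   from Y*(Ω₁)=0.09360 + 0.38048j, Y(Ω₂)=0.26526 - 0.02683j
  term(m=+5) = 0.05203 + 0.04853j   from Y*(Ω₁)=0.44811 + 0.04097j, Y(Ω₂)=0.12496 + 0.09686j
  term(m=+6) = -0.12032 - 0.03361j   from Y*(Ω₁)=0.11701 - 0.25952j, Y(Ω₂)=-0.06609 - 0.43381j
  term(m=+7) = 0.04198 - 0.00876j   from Y*(Ω₁)=-0.08362 - 0.07884j, Y(Ω₂)=-0.21345 + 0.30604j
  term(m=+8) = -0.00343 + 0.00280j   from Y*(Ω₁)=-0.02452 + 0.01284j, Y(Ω₂)=0.15685 - 0.03205j
Accumulated sum 0.04425 - 0.00000j; after 4π/(2l+1) scaling, 0.03271 - 0.00000j ⇒ P_8 = 0.032709

0.032709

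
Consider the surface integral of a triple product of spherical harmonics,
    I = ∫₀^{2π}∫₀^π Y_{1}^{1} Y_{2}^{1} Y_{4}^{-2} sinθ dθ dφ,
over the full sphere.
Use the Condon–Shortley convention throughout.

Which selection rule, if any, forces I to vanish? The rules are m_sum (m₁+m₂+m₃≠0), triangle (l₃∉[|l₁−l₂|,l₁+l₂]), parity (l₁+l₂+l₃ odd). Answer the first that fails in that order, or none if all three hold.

azimuthal sum: 1 + 1 − 2 = 0  ✓
l₃ must lie in [1,3]; have l₃=4  ✗
L = 1 + 2 + 4 = 7 (odd)

triangle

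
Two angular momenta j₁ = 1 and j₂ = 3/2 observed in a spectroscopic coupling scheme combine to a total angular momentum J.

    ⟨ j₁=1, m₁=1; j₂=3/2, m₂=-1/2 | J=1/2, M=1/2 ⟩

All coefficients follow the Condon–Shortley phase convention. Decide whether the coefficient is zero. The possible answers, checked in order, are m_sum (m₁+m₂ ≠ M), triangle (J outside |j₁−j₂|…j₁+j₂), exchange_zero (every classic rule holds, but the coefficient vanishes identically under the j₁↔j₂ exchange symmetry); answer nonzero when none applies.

m-sum: m₁+m₂ = 1+(-1/2) = 1/2, M = 1/2  ✓
triangle: |j₁−j₂| = 1/2 ≤ J = 1/2 ≤ j₁+j₂ = 5/2  ✓
exchange: j₁≠j₂ or m₁≠m₂ — the exchange symmetry imposes no constraint here
value check: CG = +√(1/6) = +0.408248 ≠ 0

nonzero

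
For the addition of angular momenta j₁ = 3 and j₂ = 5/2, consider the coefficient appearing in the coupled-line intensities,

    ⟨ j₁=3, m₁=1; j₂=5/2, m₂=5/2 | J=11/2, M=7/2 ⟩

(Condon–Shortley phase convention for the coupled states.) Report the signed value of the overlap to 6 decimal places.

+0.522233

j₁+j₂−J=0  J+j₁−j₂=6  J−j₁+j₂=5  j₁+j₂+J+1=12
(j₁±m₁, j₂±m₂, J±M) = (4,2,5,0,9,2)
P² = 99532800/11
sum k=0..0:
  [0] +1/5760 = 1/5760
S = 1/5760
C² = P²·S² = 3/11 ; C = +0.522233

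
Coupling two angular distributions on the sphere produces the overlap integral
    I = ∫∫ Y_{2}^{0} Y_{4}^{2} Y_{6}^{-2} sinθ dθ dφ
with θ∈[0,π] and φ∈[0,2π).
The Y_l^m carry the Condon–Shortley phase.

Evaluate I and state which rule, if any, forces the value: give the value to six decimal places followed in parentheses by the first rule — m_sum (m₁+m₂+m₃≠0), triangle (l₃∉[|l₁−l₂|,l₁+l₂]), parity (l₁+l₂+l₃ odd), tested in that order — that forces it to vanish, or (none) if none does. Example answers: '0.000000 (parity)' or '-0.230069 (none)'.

0.206144 (none)

Rules hold: Σm=0, L=12 even, 2≤6≤6.
N = 5·9·13 = 585
Δ = 0!·4!·8!/13! = 1/6435
Racah Σ t=0..0: t=0:+1/2304 = 1/2304
⇒ 3j(2 4 6; 0 0 0)² = 5/143, sgn +1
Racah Σ t=0..0: t=0:+1/5760 = 1/5760
⇒ 3j(2 4 6; 0 2 -2)² = 56/2145, sgn +1
4πI² = N·(3j₀)²·(3jₘ)² = 840/1573
I = +1·√(0.534011/4π) = 0.20614383
No selection rule forces the value: the integral is nonzero (none).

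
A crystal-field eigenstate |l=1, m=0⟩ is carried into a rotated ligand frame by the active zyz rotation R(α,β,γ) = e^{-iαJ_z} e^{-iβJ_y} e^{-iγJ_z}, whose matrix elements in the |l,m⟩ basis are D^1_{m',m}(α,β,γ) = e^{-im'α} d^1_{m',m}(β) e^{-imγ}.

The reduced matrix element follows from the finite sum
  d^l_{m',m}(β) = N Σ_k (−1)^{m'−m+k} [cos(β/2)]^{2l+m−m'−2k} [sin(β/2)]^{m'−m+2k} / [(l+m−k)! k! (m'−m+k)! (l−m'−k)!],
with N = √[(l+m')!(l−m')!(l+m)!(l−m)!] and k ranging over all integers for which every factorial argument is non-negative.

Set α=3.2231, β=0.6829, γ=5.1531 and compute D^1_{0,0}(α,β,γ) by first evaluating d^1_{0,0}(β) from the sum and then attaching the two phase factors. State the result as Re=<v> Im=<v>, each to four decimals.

Split into d^1_{0,0}(β=0.6829) × two z-phases.
Half-angle: c=0.942270, s=0.334854. N=√(1·1·1·1)=1.000000
The bounds max(0,m−m')=0 and min(l+m,l−m')=1 give 2 terms
  k=0: (−1)^0·1.0000/(1)·0.9423^2·0.3349^0 = +0.887873
  k=1: (−1)^1·1.0000/(1)·0.9423^0·0.3349^2 = -0.112127
d^1_{0,0}(0.6829) = +0.887873 -0.112127 = +0.775746
D = (+1.000000+0.000000i)·(+0.775746)·(+1.000000+0.000000i) = +0.775746+0.000000i

Re=0.7757 Im=0.0000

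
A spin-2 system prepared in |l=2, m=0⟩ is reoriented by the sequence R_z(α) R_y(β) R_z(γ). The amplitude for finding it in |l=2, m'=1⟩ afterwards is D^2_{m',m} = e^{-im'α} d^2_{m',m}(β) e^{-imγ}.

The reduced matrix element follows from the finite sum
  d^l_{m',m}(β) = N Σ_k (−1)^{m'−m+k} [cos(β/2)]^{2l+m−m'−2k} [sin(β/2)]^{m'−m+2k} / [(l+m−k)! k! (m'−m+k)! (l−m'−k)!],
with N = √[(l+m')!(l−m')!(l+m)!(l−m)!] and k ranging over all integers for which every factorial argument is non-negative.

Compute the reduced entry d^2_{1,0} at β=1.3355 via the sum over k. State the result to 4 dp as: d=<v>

d^2_{1,0}(β=1.3355) via the finite sum:
Half-angle: c=0.785217, s=0.619221. N=√(6·1·2·2)=4.898979
Admissible k: 0..1 (factorial args all ≥0)
  k=0: (−1)^1·4.8990/(2)·0.7852^3·0.6192^1 = -0.734328
  k=1: (−1)^2·4.8990/(2)·0.7852^1·0.6192^3 = +0.456669
d^2_{1,0}(1.3355) = -0.734328 +0.456669 = -0.277659

d=-0.2777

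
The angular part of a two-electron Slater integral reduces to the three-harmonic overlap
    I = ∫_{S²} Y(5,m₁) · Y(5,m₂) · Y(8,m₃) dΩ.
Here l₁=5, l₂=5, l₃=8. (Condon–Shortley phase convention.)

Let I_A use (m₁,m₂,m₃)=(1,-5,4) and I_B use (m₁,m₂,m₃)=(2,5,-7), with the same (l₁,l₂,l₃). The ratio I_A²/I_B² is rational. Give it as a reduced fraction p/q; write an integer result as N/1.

5/13

Same 5,5,8: normalisation and zero-m 3j drop out of the ratio.
A: Δ: 2! 8! 8! / 19! → 1/37413090; sum: t=0:+1/46448640 = 1/46448640; 3j²(5 5 8; 1 -5 4) = Δ·Π!·Σ² = 75/8398  (sign +1)
B: Δ: 2! 8! 8! / 19! → 1/37413090; sum: t=2:+1/406425600 = 1/406425600; 3j²(5 5 8; 2 5 -7) = Δ·Π!·Σ² = 15/646  (sign -1)
I_A²/I_B² = (75/8398)/(15/646) = 5/13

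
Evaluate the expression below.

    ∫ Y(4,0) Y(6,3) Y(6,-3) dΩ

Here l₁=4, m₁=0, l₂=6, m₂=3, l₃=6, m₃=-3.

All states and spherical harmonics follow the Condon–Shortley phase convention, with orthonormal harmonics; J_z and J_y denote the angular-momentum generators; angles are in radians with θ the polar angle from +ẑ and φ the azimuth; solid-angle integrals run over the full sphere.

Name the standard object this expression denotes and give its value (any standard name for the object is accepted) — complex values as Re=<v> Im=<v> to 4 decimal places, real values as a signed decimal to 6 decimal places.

This is a Gaunt coefficient — the integral of a triple product of spherical harmonics over the sphere.
Rules hold: Σm=0, L=16 even, 2≤6≤10.
N = 9·13·13 = 1521
Δ = 4!·4!·8!/17! = 1/15315300
Racah Σ t=0..4: t=0:+1/829440 t=1:−1/25920 t=2:+1/9216 t=3:−1/25920 t=4:+1/829440 = 7/207360
⇒ 3j(4 6 6; 0 0 0)² = 28/2431, sgn +1
Racah Σ t=1..4: t=1:−1/1451520 t=2:+1/80640 t=3:−1/51840 t=4:+1/414720 = -1/193536
⇒ 3j(4 6 6; 0 3 -3)² = 81/17017, sgn +1
4πI² = N·(3j₀)²·(3jₘ)² = 2916/34969
I = +1·√(0.0833881/4π) = 0.08146053

Gaunt coefficient, +0.081461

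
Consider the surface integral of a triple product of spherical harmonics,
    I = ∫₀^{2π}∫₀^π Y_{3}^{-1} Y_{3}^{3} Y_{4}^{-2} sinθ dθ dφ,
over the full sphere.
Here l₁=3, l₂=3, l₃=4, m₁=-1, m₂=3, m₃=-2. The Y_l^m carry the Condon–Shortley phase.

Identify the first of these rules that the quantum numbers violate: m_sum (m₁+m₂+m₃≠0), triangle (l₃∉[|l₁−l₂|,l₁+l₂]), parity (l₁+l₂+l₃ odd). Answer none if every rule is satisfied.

none

azimuthal sum: -1 + 3 − 2 = 0  ✓
0 ≤ 4 ≤ 6 (triangle on l)  ✓
L = 3 + 3 + 4 = 10 (even)  ✓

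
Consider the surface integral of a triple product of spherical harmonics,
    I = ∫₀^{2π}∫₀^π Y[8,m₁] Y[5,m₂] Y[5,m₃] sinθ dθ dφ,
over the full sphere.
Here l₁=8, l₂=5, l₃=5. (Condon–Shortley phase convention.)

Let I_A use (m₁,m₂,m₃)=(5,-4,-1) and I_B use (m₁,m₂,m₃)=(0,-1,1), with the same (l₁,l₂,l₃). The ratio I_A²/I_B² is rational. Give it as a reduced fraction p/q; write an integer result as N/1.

858/49

Same 8,5,5: normalisation and zero-m 3j drop out of the ratio.
A: Δ: 8! 8! 2! / 19! → 1/37413090; sum: t=0:+1/29030400 t=1:−1/14515200 = -1/29030400; 3j²(8 5 5; 5 -4 -1) = Δ·Π!·Σ² = 12/1615  (sign -1)
B: Δ: 8! 8! 2! / 19! → 1/37413090; sum: t=2:+1/4147200 t=3:−1/518400 t=4:+1/663552 = -1/5529600; 3j²(8 5 5; 0 -1 1) = Δ·Π!·Σ² = 98/230945  (sign -1)
I_A²/I_B² = (12/1615)/(98/230945) = 858/49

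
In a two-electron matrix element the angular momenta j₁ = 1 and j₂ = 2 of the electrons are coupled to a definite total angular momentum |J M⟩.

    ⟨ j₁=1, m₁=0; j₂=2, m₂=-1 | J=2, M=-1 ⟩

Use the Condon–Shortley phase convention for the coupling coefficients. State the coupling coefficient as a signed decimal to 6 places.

+0.408248  (= +√(1/6))

√[5·1!1!3!/6! · 1!1!1!3!1!3!] = √(3/2)
  +(−1)^0/∏(0,1,1,1,0,2)! = 1/2  (running 1/2)
  +(−1)^1/∏(1,0,0,0,1,3)! = -1/6  (running 1/3)
⟨..|..⟩ = √(3/2)·(1/3) = +0.408248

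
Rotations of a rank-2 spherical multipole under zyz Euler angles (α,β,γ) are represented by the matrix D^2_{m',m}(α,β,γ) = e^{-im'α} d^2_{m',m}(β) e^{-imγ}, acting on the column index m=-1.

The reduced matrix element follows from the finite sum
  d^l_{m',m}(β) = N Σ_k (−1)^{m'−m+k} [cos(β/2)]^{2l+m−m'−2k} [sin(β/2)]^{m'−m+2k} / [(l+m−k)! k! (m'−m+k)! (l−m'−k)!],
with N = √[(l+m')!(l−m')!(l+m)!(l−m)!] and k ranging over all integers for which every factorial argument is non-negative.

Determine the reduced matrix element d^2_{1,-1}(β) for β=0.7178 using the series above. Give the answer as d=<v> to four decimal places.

d^2_{1,-1}(β=0.7178) via the finite sum:
With c≡cos(β/2)=0.936284 and s≡sin(β/2)=0.351245, N=[6·1·1·6]^{1/2}=6.000000
Admissible k: 0..1 (factorial args all ≥0)
  k=0: (−1)^2·6.0000/(2)·0.9363^2·0.3512^2 = +0.324456
  k=1: (−1)^3·6.0000/(6)·0.9363^0·0.3512^4 = -0.015221
d^2_{1,-1}(0.7178) = +0.324456 -0.015221 = +0.309235

d=0.3092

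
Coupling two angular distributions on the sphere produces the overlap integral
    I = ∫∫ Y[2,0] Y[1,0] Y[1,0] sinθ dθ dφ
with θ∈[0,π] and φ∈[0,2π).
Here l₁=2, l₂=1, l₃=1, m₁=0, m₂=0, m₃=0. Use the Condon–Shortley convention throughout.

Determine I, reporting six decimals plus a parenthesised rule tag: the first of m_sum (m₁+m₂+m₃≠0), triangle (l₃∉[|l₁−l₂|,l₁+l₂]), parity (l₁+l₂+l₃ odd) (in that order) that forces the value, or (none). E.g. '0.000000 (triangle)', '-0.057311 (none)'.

m-sum 0 ✓  L=4 even ✓  1≤1≤3 ✓
Π(2lᵢ+1) = 5×3×3 = 45
triangle coeff Δ(2,1,1) = 1/30
Σ_t [1,1]: t=1:−1/1 = -1/1
(3j)²=2/15 [(2 1 1; 0 0 0)], sign=+1
(m-triple is (0,0,0) — same symbol as above.)
⇒ 4πI² = 4/5
I = (+1)√(4/5/(4π)) = 0.25231325
No selection rule forces the value: the integral is nonzero (none).

0.252313 (none)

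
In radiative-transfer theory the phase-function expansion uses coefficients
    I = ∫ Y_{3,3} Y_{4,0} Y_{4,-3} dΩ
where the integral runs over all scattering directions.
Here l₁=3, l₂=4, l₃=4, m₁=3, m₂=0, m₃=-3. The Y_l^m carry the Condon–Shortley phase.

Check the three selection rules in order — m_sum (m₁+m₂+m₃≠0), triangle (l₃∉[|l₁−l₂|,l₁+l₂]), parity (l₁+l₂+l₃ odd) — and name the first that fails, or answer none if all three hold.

m₁+m₂+m₃ = 3 + 0 − 3 = 0  ✓
triangle: |3−4|=1 ≤ l₃=4 ≤ 3+4=7  ✓
parity: l₁+l₂+l₃ = 11 is odd  ✗

parity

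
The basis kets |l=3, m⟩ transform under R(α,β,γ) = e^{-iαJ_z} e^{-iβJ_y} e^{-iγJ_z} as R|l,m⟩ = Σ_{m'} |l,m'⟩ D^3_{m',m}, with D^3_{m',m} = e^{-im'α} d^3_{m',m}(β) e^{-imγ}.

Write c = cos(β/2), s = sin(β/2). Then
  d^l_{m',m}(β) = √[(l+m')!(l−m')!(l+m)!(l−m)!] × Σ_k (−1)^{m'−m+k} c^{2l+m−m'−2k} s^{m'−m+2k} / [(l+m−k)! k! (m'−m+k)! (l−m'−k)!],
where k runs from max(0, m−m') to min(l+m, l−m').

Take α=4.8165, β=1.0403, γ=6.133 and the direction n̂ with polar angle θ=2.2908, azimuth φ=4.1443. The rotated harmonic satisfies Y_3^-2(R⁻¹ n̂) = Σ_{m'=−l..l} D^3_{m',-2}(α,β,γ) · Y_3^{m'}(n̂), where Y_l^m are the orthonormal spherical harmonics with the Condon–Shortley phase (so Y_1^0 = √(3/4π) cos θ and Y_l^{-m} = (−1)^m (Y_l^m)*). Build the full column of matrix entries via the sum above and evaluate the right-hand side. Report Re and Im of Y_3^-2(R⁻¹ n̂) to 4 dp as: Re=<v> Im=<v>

Need the full column D^3_{m',-2} for m'=−3..3 at α=4.8165, β=1.0403, γ=6.1330.
cos(β/2)=0.867745, sin(β/2)=0.497010
d^3_{-3,-2}: single k=1 term ⇒ +0.598964;  D = -0.007165+0.598921i
d^3_{-2,-2}: k∈[0..1] ⇒ +0.426925 -0.700275 = -0.273350;  D = +0.272190-0.025153i
d^3_{-1,-2}: k∈[0..1] ⇒ -0.773259 +0.507343 = -0.265916;  D = +0.051854+0.260811i
d^3_{0,-2}: k∈[0..1] ⇒ +0.767113 -0.251655 = +0.515457;  D = +0.492379-0.152511i
d^3_{1,-2}: k∈[0..1] ⇒ -0.507343 +0.083218 = -0.424125;  D = -0.166911-0.389901i
d^3_{2,-2}: k∈[0..1] ⇒ +0.229729 -0.015073 = +0.214656;  D = -0.187487+0.104526i
d^3_{3,-2}: single k=0 term ⇒ -0.064461;  D = +0.037070+0.052735i
Y_3^{m'}(θ=2.2908,φ=4.1443) and Σ D·Y over m':
  (-0.0072+0.5989i)·(+0.1757+0.0236i)  (+0.2722-0.0252i)·(+0.1604+0.3455i)  (+0.0519+0.2608i)·(-0.1535+0.2404i)  (+0.4924-0.1525i)·(+0.2033+0.0000i)  (-0.1669-0.3899i)·(+0.1535+0.2404i)  (-0.1875+0.1045i)·(+0.1604-0.3455i)  (+0.0371+0.0527i)·(-0.1757+0.0236i)
Y_3^-2(R⁻¹ n̂) = +0.132786+0.109691i

Re=0.1328 Im=0.1097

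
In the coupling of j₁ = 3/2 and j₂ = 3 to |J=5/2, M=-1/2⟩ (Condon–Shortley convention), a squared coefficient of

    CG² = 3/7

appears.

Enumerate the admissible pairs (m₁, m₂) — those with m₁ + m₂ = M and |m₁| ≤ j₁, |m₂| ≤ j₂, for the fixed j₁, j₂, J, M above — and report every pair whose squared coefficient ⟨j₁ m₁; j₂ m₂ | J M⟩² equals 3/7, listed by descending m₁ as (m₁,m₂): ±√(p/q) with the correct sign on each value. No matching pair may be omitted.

Admissible pairs with m₁+m₂ = M = -1/2: (-3/2,1), (-1/2,0), (1/2,-1), (3/2,-2)
  (m₁,m₂)=(3/2,-2): CG² = 3/7, CG = +√(3/7)   ← matches the target
  (m₁,m₂)=(1/2,-1): CG² = 1/70, CG = −√(1/70)
  (m₁,m₂)=(-1/2,0): CG² = 6/35, CG = −√(6/35)
  (m₁,m₂)=(-3/2,1): CG² = 27/70, CG = +√(27/70)
Pairs with CG² = 3/7: (3/2,-2): +√(3/7)

(3/2,-2): +√(3/7)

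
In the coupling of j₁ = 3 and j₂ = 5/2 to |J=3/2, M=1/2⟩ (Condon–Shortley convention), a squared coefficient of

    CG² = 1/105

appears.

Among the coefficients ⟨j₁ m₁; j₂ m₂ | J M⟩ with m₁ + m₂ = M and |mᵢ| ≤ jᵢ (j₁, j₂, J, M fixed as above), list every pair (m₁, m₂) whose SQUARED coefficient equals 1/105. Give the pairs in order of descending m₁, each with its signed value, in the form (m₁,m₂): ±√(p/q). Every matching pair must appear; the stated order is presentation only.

Admissible pairs with m₁+m₂ = M = 1/2: (-2,5/2), (-1,3/2), (0,1/2), (1,-1/2), (2,-3/2), (3,-5/2)
  (m₁,m₂)=(3,-5/2): CG² = 5/14, CG = +√(5/14)
  (m₁,m₂)=(2,-3/2): CG² = 1/21, CG = −√(1/21)
  (m₁,m₂)=(1,-1/2): CG² = 1/105, CG = −√(1/105)   ← matches the target
  (m₁,m₂)=(0,1/2): CG² = 4/35, CG = +√(4/35)
  (m₁,m₂)=(-1,3/2): CG² = 7/30, CG = −√(7/30)
  (m₁,m₂)=(-2,5/2): CG² = 5/21, CG = +√(5/21)
Pairs with CG² = 1/105: (1,-1/2): −√(1/105)

(1,-1/2): −√(1/105)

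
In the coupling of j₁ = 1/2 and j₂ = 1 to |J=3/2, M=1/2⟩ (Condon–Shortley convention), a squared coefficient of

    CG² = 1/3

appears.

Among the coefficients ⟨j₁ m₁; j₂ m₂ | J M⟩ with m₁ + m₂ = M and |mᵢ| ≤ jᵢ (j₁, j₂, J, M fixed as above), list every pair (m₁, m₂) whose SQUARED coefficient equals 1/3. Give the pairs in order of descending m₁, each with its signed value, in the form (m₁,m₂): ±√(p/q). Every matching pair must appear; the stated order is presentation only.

(-1/2,1): +√(1/3)

Admissible pairs with m₁+m₂ = M = 1/2: (-1/2,1), (1/2,0)
  (m₁,m₂)=(1/2,0): CG² = 2/3, CG = +√(2/3)
  (m₁,m₂)=(-1/2,1): CG² = 1/3, CG = +√(1/3)   ← matches the target
Pairs with CG² = 1/3: (-1/2,1): +√(1/3)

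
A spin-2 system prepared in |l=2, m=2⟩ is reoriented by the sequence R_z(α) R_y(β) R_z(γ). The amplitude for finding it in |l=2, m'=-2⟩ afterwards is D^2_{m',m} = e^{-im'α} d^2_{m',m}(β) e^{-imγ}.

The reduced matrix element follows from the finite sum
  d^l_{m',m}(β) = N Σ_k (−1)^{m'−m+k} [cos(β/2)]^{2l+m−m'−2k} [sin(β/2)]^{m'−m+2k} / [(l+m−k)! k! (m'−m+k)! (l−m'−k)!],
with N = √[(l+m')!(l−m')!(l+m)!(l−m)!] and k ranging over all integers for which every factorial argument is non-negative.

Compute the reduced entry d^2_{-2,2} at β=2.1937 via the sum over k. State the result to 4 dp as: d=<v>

d=0.6268

d^2_{-2,2}(β=2.1937) via the finite sum:
c=cos(2.193700/2)=0.456401, s=sin(2.193700/2)=0.889774; N=√[1·24·24·1]=24.000000
k∈{4} keeps every argument non-negative
  k=4: (−1)^0·24.0000/(24)·0.4564^0·0.8898^4 = +0.626786
d^2_{-2,2}(2.1937) = +0.626786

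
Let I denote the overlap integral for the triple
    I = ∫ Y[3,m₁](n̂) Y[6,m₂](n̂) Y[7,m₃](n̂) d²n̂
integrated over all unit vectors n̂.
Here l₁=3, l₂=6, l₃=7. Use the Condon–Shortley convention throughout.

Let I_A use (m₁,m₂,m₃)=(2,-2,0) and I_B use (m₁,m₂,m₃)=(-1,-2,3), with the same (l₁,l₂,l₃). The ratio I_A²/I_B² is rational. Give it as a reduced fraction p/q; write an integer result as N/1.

875/768

l's match ⇒ only the (l;m) 3-j factors differ between A and B.
A: triangle coeff Δ(3,6,7) = 1/2042040; Σ_t [0,1]: t=0:+1/207360 t=1:−1/725760 = 1/290304; (3j)²=125/7293 [(3 6 7; 2 -2 0)], sign=-1
B: triangle coeff Δ(3,6,7) = 1/2042040; Σ_t [0,2]: t=0:+1/829440 t=1:−1/181440 t=2:+1/645120 = -1/362880; (3j)²=256/17017 [(3 6 7; -1 -2 3)], sign=-1
I_A²/I_B² = (125/7293)/(256/17017) = 875/768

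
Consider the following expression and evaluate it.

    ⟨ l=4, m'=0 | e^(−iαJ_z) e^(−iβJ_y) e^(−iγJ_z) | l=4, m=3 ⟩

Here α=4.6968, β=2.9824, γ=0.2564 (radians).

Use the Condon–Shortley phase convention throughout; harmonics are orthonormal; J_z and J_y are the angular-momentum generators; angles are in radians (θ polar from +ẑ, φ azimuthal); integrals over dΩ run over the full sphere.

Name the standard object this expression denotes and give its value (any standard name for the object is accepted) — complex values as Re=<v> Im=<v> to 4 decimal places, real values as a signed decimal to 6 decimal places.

Wigner D-matrix element, Re=-0.0042 Im=0.0040

This is a Wigner D-matrix element — the rotation-matrix element ⟨l m'| R(α,β,γ) |l m⟩ in the angular-momentum basis.
First d^4_{0,3}(β=2.9824), then the phase factors e^{-i(0)α} and e^{-i(3)γ}:
Half-angle: c=0.079512, s=0.996834. N=√(24·24·5040·1)=1703.830978
The bounds max(0,m−m')=3 and min(l+m,l−m')=4 give 2 terms
  k=3: (−1)^0·1703.8310/(144)·0.0795^5·0.9968^3 = +0.000037
  k=4: (−1)^1·1703.8310/(144)·0.0795^3·0.9968^5 = -0.005854
d^4_{0,3}(2.9824) = +0.000037 -0.005854 = -0.005817
D = (+1.000000+0.000000i)·(-0.005817)·(+0.718467-0.695561i) = -0.004179+0.004046i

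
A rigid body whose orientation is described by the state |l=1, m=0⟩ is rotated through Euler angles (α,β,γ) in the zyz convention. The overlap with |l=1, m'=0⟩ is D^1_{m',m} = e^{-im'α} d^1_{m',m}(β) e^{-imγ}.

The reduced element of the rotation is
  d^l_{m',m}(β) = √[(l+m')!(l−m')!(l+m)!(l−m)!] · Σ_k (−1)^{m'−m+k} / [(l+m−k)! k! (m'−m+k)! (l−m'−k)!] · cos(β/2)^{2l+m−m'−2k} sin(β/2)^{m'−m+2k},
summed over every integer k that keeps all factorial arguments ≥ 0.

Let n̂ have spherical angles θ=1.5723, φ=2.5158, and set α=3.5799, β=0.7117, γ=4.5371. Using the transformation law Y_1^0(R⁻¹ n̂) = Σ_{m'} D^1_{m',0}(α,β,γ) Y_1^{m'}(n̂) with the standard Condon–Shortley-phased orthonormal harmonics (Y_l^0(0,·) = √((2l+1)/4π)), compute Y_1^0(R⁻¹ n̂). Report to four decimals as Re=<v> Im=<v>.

Re=0.1543 Im=0.0000

Need the full column D^1_{m',0} for m'=−1..1 at α=3.5799, β=0.7117, γ=4.5371.
cos(β/2)=0.937351, sin(β/2)=0.348387
d^1_{-1,0}: single k=1 term ⇒ +0.461827;  D = -0.418171-0.196003i
d^1_{0,0}: k∈[0..1] ⇒ +0.878626 -0.121374 = +0.757253;  D = +0.757253+0.000000i
d^1_{1,0}: single k=0 term ⇒ -0.461827;  D = +0.418171-0.196003i
Y_1^{m'}(θ=1.5723,φ=2.5158) and Σ D·Y over m':
  (-0.4182-0.1960i)·(-0.2800-0.2024i)  (+0.7573+0.0000i)·(-0.0007+0.0000i)  (+0.4182-0.1960i)·(+0.2800-0.2024i)
Y_1^0(R⁻¹ n̂) = +0.154308+0.000000i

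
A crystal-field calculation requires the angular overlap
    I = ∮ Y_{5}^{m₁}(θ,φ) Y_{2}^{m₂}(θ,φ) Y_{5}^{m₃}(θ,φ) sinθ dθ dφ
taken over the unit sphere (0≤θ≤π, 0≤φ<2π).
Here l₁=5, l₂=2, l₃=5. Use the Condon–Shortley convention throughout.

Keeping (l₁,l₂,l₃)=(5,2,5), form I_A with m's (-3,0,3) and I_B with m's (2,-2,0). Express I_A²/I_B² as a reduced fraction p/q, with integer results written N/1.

Shared (l₁,l₂,l₃)=(5,2,5): N and (l;000)² cancel in I_A²/I_B².
A: Δ = 2!·8!·2!/13! = 1/38610; Racah Σ t=0..2: t=0:+1/161280 t=1:−1/5040 t=2:+1/5760 = -1/53760; ⇒ 3j(5 2 5; -3 0 3)² = 1/4290, sgn -1
B: Δ = 2!·8!·2!/13! = 1/38610; Racah Σ t=0..0: t=0:+1/2880 = 1/2880; ⇒ 3j(5 2 5; 2 -2 0)² = 14/429, sgn -1
I_A²/I_B² = (1/4290)/(14/429) = 1/140

1/140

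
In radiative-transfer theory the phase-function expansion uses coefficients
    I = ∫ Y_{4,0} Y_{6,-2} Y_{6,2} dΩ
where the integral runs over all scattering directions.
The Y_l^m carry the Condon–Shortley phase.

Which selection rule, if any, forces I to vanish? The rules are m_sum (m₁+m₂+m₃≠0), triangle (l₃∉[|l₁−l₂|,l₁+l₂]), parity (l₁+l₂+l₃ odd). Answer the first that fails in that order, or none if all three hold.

Σmᵢ = 0  ✓
l₃∈[|l₁−l₂|,l₁+l₂]=[2,10], have l₃=6  ✓
Σlᵢ = 16 ⇒ even  ✓

none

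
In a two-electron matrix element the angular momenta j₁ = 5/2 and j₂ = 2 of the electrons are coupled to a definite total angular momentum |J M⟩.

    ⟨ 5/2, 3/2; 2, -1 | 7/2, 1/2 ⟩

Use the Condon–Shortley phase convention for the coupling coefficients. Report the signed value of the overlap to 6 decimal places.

+0.619780

j₁+j₂−J=1  J+j₁−j₂=4  J−j₁+j₂=3  j₁+j₂+J+1=9
(j₁±m₁, j₂±m₂, J±M) = (4,1,1,3,4,3)
P² = 2304/35
sum k=0..1:
  [0] +1/12 = 1/12
  [1] −1/144 = -1/144
S = 11/144
C² = P²·S² = 121/315 ; C = +0.619780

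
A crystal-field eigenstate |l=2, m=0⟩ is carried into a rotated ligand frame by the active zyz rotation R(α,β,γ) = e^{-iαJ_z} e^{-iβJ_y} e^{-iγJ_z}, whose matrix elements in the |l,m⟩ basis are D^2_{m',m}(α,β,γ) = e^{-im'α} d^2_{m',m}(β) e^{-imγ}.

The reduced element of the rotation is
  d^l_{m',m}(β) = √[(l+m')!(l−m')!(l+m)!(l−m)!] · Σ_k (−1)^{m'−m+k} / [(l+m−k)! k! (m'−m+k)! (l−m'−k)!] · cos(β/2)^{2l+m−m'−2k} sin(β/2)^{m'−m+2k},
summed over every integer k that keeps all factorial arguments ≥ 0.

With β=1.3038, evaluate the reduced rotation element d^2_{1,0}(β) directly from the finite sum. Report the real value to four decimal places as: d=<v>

d^2_{1,0}(β=1.3038) via the finite sum:
With c≡cos(β/2)=0.794933 and s≡sin(β/2)=0.606698, N=[6·1·2·2]^{1/2}=4.898979
Admissible k: 0..1 (factorial args all ≥0)
  k=0: (−1)^1·4.8990/(2)·0.7949^3·0.6067^1 = -0.746516
  k=1: (−1)^2·4.8990/(2)·0.7949^1·0.6067^3 = +0.434834
d^2_{1,0}(1.3038) = -0.746516 +0.434834 = -0.311682

d=-0.3117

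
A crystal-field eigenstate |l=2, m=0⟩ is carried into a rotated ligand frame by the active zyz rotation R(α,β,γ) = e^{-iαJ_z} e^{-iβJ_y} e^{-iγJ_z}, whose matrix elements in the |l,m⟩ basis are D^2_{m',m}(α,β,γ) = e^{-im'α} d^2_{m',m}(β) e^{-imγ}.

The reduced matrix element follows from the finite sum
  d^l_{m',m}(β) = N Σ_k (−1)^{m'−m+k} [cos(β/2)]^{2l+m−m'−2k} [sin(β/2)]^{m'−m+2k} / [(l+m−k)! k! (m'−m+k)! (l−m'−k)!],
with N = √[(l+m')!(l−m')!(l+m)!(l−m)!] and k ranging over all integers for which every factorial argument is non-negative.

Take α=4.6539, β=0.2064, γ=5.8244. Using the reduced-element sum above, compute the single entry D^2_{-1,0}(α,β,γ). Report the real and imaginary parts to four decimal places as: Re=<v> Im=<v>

First d^2_{-1,0}(β=0.2064), then the phase factors e^{-i(-1)α} and e^{-i(0)γ}:
With c≡cos(β/2)=0.994680 and s≡sin(β/2)=0.103017, N=[1·6·2·2]^{1/2}=4.898979
Admissible k: 1..2 (factorial args all ≥0)
  k=1: (−1)^0·4.8990/(2)·0.9947^3·0.1030^1 = +0.248333
  k=2: (−1)^1·4.8990/(2)·0.9947^1·0.1030^3 = -0.002664
d^2_{-1,0}(0.2064) = +0.248333 -0.002664 = +0.245669
Attach z-rotation phases: D = e^{-i(-1)(4.6539)}·(+0.245669)·e^{-i(0)(5.8244)} = -0.014361-0.245249i

Re=-0.0144 Im=-0.2452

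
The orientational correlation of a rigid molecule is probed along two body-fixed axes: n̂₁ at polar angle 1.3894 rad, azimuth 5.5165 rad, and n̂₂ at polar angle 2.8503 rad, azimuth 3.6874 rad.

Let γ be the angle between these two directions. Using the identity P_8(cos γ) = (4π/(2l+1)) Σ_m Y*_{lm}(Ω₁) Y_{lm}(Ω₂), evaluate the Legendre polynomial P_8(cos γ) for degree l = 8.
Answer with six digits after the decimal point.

-0.141923

Term-by-term m-sum for l=8 (normalisation 4π/17 = 0.739198):
  m=-8: (0.446485, 0.067344) × (-0.000008, 0.000022) = (-0.000005, 0.000009)  (running Σ = (-0.000005, 0.000009))
  m=-7: (0.201640, 0.262831) × (-0.000248, 0.000200) = (-0.000102, -0.000025)  (running Σ = (-0.000108, -0.000015))
  m=-6: (0.019546, -0.173354) × (-0.002672, 0.000358) = (0.000010, 0.000470)  (running Σ = (-0.000098, 0.000455))
  m=-5: (0.261225, -0.216405) × (-0.015004, -0.006567) = (-0.005340, 0.001531)  (running Σ = (-0.005438, 0.001986))
  m=-4: (-0.070307, -0.005272) × (-0.042154, -0.060002) = (0.002647, 0.004441)  (running Σ = (-0.002791, 0.006427))
  m=-3: (-0.219320, -0.245438) × (-0.015802, -0.236825) = (-0.054660, 0.055819)  (running Σ = (-0.057451, 0.062246))
  m=-2: (-0.000847, 0.022621) × (0.237327, -0.456775) = (0.010131, 0.005755)  (running Σ = (-0.047319, 0.068001))
  m=-1: (-0.231617, 0.223106) × (0.504573, -0.306453) = (-0.048496, 0.183553)  (running Σ = (-0.095815, 0.251554))
  m=0: (0.008417, -0.000000) × (-0.043455, 0.000000) = (-0.000366, 0.000000)  (running Σ = (-0.096181, 0.251554))
  m=1: (0.231617, 0.223106) × (-0.504573, -0.306453) = (-0.048496, -0.183553)  (running Σ = (-0.144677, 0.068001))
  m=2: (-0.000847, -0.022621) × (0.237327, 0.456775) = (0.010131, -0.005755)  (running Σ = (-0.134545, 0.062246))
  m=3: (0.219320, -0.245438) × (0.015802, -0.236825) = (-0.054660, -0.055819)  (running Σ = (-0.189205, 0.006427))
  m=4: (-0.070307, 0.005272) × (-0.042154, 0.060002) = (0.002647, -0.004441)  (running Σ = (-0.186558, 0.001986))
  m=5: (-0.261225, -0.216405) × (0.015004, -0.006567) = (-0.005340, -0.001531)  (running Σ = (-0.191898, 0.000455))
  m=6: (0.019546, 0.173354) × (-0.002672, -0.000358) = (0.000010, -0.000470)  (running Σ = (-0.191889, -0.000015))
  m=7: (-0.201640, 0.262831) × (0.000248, 0.000200) = (-0.000102, 0.000025)  (running Σ = (-0.191991, 0.000009))
  m=8: (0.446485, -0.067344) × (-0.000008, -0.000022) = (-0.000005, -0.000009)  (running Σ = (-0.191996, 0.000000))
Σ over m = (-0.191996, 0.000000); ×(4π/17) → (-0.141923, 0.000000). Real part: -0.141923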